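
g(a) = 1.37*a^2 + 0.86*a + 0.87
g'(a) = 2.74*a + 0.86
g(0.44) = 1.51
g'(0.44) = 2.07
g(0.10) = 0.97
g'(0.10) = 1.13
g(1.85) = 7.15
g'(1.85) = 5.93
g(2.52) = 11.74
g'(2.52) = 7.76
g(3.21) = 17.75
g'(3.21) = 9.66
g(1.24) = 4.04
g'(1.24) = 4.26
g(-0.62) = 0.86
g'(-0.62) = -0.84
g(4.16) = 28.16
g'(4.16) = 12.26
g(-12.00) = 187.83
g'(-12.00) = -32.02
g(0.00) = 0.87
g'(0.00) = 0.86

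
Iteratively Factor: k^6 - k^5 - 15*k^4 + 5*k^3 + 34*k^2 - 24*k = (k - 4)*(k^5 + 3*k^4 - 3*k^3 - 7*k^2 + 6*k) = (k - 4)*(k - 1)*(k^4 + 4*k^3 + k^2 - 6*k) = (k - 4)*(k - 1)*(k + 2)*(k^3 + 2*k^2 - 3*k) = (k - 4)*(k - 1)^2*(k + 2)*(k^2 + 3*k) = k*(k - 4)*(k - 1)^2*(k + 2)*(k + 3)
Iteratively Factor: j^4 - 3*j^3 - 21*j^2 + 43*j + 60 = (j + 4)*(j^3 - 7*j^2 + 7*j + 15) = (j - 5)*(j + 4)*(j^2 - 2*j - 3) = (j - 5)*(j - 3)*(j + 4)*(j + 1)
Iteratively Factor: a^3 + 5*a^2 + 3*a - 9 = (a + 3)*(a^2 + 2*a - 3) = (a - 1)*(a + 3)*(a + 3)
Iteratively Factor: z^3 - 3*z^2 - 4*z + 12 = (z - 2)*(z^2 - z - 6) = (z - 3)*(z - 2)*(z + 2)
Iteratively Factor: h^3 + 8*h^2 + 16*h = (h + 4)*(h^2 + 4*h) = (h + 4)^2*(h)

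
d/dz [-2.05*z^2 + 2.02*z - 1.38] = 2.02 - 4.1*z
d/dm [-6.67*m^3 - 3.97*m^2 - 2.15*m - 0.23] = -20.01*m^2 - 7.94*m - 2.15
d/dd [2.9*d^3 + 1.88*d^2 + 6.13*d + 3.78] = 8.7*d^2 + 3.76*d + 6.13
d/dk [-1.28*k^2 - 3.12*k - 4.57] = -2.56*k - 3.12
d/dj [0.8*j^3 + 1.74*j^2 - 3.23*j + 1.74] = 2.4*j^2 + 3.48*j - 3.23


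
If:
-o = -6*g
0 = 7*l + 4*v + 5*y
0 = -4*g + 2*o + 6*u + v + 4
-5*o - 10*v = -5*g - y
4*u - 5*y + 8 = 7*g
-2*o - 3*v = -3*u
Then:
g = -4/11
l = -148/77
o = -24/11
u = -4/11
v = 12/11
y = 20/11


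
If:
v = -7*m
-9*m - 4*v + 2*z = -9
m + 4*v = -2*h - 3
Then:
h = -27*z/19 - 150/19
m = -2*z/19 - 9/19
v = 14*z/19 + 63/19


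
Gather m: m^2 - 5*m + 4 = m^2 - 5*m + 4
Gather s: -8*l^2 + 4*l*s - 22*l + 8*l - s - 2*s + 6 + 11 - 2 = -8*l^2 - 14*l + s*(4*l - 3) + 15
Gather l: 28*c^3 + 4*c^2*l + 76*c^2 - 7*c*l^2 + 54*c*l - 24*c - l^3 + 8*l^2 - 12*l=28*c^3 + 76*c^2 - 24*c - l^3 + l^2*(8 - 7*c) + l*(4*c^2 + 54*c - 12)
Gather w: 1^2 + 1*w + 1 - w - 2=0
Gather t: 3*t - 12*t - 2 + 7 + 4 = 9 - 9*t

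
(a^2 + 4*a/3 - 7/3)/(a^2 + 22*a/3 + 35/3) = (a - 1)/(a + 5)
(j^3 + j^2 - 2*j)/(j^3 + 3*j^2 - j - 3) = j*(j + 2)/(j^2 + 4*j + 3)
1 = 1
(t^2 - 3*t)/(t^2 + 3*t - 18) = t/(t + 6)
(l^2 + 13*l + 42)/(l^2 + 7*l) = (l + 6)/l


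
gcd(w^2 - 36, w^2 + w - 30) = w + 6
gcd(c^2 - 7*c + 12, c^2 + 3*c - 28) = c - 4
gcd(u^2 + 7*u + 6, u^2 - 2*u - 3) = u + 1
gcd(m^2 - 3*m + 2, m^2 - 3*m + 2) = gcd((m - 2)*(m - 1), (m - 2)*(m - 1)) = m^2 - 3*m + 2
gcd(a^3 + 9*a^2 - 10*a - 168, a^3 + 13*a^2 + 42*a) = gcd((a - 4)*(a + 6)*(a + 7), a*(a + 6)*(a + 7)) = a^2 + 13*a + 42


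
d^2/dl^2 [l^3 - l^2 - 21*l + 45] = 6*l - 2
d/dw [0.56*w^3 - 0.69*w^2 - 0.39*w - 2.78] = 1.68*w^2 - 1.38*w - 0.39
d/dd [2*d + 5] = 2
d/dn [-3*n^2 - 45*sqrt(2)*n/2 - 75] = -6*n - 45*sqrt(2)/2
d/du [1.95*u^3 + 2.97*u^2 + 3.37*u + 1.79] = 5.85*u^2 + 5.94*u + 3.37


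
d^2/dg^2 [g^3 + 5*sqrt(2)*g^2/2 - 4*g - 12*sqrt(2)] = 6*g + 5*sqrt(2)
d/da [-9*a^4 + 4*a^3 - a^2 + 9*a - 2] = -36*a^3 + 12*a^2 - 2*a + 9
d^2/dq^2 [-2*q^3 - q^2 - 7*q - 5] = -12*q - 2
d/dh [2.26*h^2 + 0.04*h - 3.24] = 4.52*h + 0.04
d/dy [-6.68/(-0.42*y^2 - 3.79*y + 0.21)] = (-5.6112*y - 25.3172)/(0.42*y^2 + 3.79*y - 0.21)^2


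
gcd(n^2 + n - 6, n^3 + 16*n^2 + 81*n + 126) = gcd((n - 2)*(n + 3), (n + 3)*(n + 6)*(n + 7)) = n + 3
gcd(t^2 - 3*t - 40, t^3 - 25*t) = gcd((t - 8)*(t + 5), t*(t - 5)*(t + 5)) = t + 5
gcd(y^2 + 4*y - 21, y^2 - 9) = y - 3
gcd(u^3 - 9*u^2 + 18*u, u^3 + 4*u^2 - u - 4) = 1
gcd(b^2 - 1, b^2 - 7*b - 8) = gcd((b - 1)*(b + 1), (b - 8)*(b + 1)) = b + 1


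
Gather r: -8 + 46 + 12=50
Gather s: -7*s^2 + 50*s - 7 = -7*s^2 + 50*s - 7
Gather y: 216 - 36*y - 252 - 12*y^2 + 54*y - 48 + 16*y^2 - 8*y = 4*y^2 + 10*y - 84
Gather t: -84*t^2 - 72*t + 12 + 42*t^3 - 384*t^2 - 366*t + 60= 42*t^3 - 468*t^2 - 438*t + 72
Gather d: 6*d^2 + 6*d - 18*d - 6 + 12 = 6*d^2 - 12*d + 6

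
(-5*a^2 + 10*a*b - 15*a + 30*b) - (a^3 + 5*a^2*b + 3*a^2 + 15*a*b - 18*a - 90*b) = -a^3 - 5*a^2*b - 8*a^2 - 5*a*b + 3*a + 120*b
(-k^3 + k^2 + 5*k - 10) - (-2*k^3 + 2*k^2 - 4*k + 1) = k^3 - k^2 + 9*k - 11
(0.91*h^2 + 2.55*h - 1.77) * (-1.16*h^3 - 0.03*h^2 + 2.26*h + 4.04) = -1.0556*h^5 - 2.9853*h^4 + 4.0333*h^3 + 9.4925*h^2 + 6.3018*h - 7.1508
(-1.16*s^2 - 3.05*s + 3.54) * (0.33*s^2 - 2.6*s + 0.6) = -0.3828*s^4 + 2.0095*s^3 + 8.4022*s^2 - 11.034*s + 2.124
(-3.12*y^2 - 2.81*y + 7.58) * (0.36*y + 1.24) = -1.1232*y^3 - 4.8804*y^2 - 0.7556*y + 9.3992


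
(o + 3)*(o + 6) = o^2 + 9*o + 18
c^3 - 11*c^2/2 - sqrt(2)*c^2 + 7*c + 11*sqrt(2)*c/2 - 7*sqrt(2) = (c - 7/2)*(c - 2)*(c - sqrt(2))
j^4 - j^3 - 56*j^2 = j^2*(j - 8)*(j + 7)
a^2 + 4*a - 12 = (a - 2)*(a + 6)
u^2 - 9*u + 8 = (u - 8)*(u - 1)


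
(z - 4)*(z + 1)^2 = z^3 - 2*z^2 - 7*z - 4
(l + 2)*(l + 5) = l^2 + 7*l + 10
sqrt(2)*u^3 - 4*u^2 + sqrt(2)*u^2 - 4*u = u*(u - 2*sqrt(2))*(sqrt(2)*u + sqrt(2))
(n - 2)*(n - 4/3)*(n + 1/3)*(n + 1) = n^4 - 2*n^3 - 13*n^2/9 + 22*n/9 + 8/9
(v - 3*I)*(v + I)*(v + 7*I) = v^3 + 5*I*v^2 + 17*v + 21*I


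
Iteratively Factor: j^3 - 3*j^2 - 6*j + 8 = (j + 2)*(j^2 - 5*j + 4) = (j - 4)*(j + 2)*(j - 1)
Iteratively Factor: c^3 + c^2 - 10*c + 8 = (c + 4)*(c^2 - 3*c + 2) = (c - 1)*(c + 4)*(c - 2)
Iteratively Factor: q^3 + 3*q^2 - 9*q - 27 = (q - 3)*(q^2 + 6*q + 9) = (q - 3)*(q + 3)*(q + 3)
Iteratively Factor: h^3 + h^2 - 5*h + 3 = (h + 3)*(h^2 - 2*h + 1) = (h - 1)*(h + 3)*(h - 1)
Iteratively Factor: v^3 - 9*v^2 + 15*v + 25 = (v - 5)*(v^2 - 4*v - 5) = (v - 5)*(v + 1)*(v - 5)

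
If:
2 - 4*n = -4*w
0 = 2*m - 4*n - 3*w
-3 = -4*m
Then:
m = 3/4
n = 3/7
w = -1/14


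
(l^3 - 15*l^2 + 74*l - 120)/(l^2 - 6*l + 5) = (l^2 - 10*l + 24)/(l - 1)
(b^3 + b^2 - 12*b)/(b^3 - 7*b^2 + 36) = b*(b + 4)/(b^2 - 4*b - 12)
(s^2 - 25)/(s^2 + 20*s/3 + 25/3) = 3*(s - 5)/(3*s + 5)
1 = 1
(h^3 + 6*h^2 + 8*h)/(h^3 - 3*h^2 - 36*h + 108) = h*(h^2 + 6*h + 8)/(h^3 - 3*h^2 - 36*h + 108)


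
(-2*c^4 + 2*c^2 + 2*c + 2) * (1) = -2*c^4 + 2*c^2 + 2*c + 2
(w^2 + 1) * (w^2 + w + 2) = w^4 + w^3 + 3*w^2 + w + 2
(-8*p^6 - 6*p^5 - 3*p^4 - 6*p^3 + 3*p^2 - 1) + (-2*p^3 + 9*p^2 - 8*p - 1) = -8*p^6 - 6*p^5 - 3*p^4 - 8*p^3 + 12*p^2 - 8*p - 2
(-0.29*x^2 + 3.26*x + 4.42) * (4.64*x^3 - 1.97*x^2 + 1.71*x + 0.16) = -1.3456*x^5 + 15.6977*x^4 + 13.5907*x^3 - 3.1792*x^2 + 8.0798*x + 0.7072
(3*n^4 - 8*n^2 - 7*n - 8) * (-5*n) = -15*n^5 + 40*n^3 + 35*n^2 + 40*n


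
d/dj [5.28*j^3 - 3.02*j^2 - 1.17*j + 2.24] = 15.84*j^2 - 6.04*j - 1.17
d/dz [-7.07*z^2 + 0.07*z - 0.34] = 0.07 - 14.14*z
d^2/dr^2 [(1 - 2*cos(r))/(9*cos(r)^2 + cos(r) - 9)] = (1458*sin(r)^4*cos(r) - 342*sin(r)^4 + 505*sin(r)^2 - 1521*cos(r)/4 + 1917*cos(3*r)/4 - 81*cos(5*r) - 35)/(-9*sin(r)^2 + cos(r))^3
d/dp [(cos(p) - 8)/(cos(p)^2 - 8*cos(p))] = sin(p)/cos(p)^2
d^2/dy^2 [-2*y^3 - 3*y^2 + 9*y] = -12*y - 6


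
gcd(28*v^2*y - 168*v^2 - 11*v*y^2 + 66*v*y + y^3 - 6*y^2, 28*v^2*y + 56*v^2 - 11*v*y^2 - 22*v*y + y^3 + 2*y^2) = 28*v^2 - 11*v*y + y^2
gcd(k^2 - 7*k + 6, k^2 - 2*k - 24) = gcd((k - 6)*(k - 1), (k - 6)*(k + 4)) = k - 6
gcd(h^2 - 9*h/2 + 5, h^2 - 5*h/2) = h - 5/2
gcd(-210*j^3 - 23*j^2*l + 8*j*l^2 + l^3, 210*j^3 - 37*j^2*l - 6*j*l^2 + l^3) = 30*j^2 - j*l - l^2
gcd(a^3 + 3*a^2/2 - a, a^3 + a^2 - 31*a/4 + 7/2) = a - 1/2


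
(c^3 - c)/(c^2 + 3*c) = (c^2 - 1)/(c + 3)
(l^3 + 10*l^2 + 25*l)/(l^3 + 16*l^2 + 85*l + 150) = l/(l + 6)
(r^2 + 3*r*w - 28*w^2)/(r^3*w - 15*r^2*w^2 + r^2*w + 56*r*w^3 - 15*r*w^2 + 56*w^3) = (r^2 + 3*r*w - 28*w^2)/(w*(r^3 - 15*r^2*w + r^2 + 56*r*w^2 - 15*r*w + 56*w^2))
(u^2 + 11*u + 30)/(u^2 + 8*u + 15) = (u + 6)/(u + 3)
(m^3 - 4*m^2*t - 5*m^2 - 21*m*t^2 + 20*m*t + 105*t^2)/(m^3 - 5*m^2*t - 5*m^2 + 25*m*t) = (-m^2 + 4*m*t + 21*t^2)/(m*(-m + 5*t))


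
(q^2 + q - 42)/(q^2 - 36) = (q + 7)/(q + 6)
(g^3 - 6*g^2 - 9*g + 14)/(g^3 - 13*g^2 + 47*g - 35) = (g + 2)/(g - 5)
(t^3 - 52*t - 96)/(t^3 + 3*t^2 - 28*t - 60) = (t - 8)/(t - 5)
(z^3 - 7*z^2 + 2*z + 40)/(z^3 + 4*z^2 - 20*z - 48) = (z - 5)/(z + 6)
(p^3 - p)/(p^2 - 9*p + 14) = (p^3 - p)/(p^2 - 9*p + 14)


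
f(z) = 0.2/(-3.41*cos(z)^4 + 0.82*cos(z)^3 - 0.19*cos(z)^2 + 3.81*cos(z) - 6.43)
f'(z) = 0.2*(-13.64*sin(z)*cos(z)^3 + 2.46*sin(z)*cos(z)^2 - 0.38*sin(z)*cos(z) + 3.81*sin(z))/(-3.41*cos(z)^4 + 0.82*cos(z)^3 - 0.19*cos(z)^2 + 3.81*cos(z) - 6.43)^2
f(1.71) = -0.03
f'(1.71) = 0.02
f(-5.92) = -0.04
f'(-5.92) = -0.02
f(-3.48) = -0.01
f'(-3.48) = 0.01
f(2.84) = -0.01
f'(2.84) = 0.01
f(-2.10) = -0.02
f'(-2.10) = -0.01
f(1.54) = -0.03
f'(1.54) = 0.02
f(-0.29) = -0.04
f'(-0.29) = 0.01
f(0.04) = -0.04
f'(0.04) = -0.00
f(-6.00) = -0.04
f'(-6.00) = -0.01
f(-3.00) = -0.01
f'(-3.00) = 0.00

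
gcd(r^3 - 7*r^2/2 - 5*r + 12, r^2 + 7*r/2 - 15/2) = r - 3/2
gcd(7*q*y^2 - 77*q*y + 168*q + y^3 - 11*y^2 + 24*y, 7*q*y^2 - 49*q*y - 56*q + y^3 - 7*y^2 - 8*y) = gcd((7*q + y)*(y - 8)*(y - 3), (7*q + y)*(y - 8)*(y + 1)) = 7*q*y - 56*q + y^2 - 8*y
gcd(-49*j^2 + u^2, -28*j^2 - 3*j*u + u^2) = -7*j + u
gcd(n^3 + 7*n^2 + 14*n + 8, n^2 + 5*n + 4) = n^2 + 5*n + 4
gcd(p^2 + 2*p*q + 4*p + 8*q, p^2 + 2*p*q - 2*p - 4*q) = p + 2*q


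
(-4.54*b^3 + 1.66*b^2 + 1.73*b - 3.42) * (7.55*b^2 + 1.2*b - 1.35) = -34.277*b^5 + 7.085*b^4 + 21.1825*b^3 - 25.986*b^2 - 6.4395*b + 4.617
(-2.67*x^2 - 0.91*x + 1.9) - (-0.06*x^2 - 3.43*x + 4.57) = -2.61*x^2 + 2.52*x - 2.67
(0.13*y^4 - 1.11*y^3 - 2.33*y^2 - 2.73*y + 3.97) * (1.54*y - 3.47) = 0.2002*y^5 - 2.1605*y^4 + 0.263500000000001*y^3 + 3.8809*y^2 + 15.5869*y - 13.7759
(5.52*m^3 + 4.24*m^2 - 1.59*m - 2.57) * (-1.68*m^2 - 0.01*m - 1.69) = -9.2736*m^5 - 7.1784*m^4 - 6.7*m^3 - 2.8321*m^2 + 2.7128*m + 4.3433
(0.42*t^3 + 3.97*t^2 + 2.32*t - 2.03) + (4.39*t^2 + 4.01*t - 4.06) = 0.42*t^3 + 8.36*t^2 + 6.33*t - 6.09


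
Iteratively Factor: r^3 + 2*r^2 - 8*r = (r)*(r^2 + 2*r - 8) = r*(r - 2)*(r + 4)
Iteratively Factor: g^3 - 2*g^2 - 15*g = (g - 5)*(g^2 + 3*g) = (g - 5)*(g + 3)*(g)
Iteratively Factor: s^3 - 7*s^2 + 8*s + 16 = (s - 4)*(s^2 - 3*s - 4) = (s - 4)*(s + 1)*(s - 4)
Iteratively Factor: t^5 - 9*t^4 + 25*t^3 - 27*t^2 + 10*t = (t - 1)*(t^4 - 8*t^3 + 17*t^2 - 10*t) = (t - 2)*(t - 1)*(t^3 - 6*t^2 + 5*t) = (t - 2)*(t - 1)^2*(t^2 - 5*t) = t*(t - 2)*(t - 1)^2*(t - 5)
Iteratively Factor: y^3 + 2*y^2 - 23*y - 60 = (y + 4)*(y^2 - 2*y - 15) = (y - 5)*(y + 4)*(y + 3)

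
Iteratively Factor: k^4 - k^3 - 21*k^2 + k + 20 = (k - 1)*(k^3 - 21*k - 20) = (k - 1)*(k + 1)*(k^2 - k - 20) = (k - 1)*(k + 1)*(k + 4)*(k - 5)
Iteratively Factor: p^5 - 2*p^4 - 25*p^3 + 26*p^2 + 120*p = (p - 3)*(p^4 + p^3 - 22*p^2 - 40*p) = (p - 5)*(p - 3)*(p^3 + 6*p^2 + 8*p) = (p - 5)*(p - 3)*(p + 2)*(p^2 + 4*p) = p*(p - 5)*(p - 3)*(p + 2)*(p + 4)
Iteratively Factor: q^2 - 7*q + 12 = (q - 4)*(q - 3)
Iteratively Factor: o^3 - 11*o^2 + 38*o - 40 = (o - 2)*(o^2 - 9*o + 20) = (o - 4)*(o - 2)*(o - 5)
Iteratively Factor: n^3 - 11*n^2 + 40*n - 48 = (n - 4)*(n^2 - 7*n + 12) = (n - 4)*(n - 3)*(n - 4)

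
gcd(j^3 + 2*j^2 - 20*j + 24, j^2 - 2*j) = j - 2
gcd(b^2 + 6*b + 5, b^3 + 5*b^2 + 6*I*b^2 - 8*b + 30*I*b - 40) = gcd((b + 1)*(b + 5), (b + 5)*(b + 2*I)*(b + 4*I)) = b + 5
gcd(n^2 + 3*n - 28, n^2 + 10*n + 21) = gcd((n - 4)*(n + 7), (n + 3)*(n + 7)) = n + 7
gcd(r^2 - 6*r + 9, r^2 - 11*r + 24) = r - 3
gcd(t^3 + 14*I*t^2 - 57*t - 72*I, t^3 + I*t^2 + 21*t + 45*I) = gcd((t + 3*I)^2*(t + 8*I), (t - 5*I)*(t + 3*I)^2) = t^2 + 6*I*t - 9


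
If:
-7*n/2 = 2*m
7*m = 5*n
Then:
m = 0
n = 0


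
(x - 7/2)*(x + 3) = x^2 - x/2 - 21/2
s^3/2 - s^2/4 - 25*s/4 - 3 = (s/2 + 1/4)*(s - 4)*(s + 3)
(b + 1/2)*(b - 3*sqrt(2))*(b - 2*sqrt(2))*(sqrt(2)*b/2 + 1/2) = sqrt(2)*b^4/2 - 9*b^3/2 + sqrt(2)*b^3/4 - 9*b^2/4 + 7*sqrt(2)*b^2/2 + 7*sqrt(2)*b/4 + 6*b + 3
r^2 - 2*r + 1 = (r - 1)^2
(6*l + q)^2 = 36*l^2 + 12*l*q + q^2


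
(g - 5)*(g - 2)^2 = g^3 - 9*g^2 + 24*g - 20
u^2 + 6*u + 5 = (u + 1)*(u + 5)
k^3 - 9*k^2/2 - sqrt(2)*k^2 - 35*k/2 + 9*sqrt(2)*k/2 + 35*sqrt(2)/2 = (k - 7)*(k + 5/2)*(k - sqrt(2))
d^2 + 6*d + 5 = (d + 1)*(d + 5)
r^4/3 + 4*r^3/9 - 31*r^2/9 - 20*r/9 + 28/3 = (r/3 + 1)*(r - 2)^2*(r + 7/3)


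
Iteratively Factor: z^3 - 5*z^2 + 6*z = (z)*(z^2 - 5*z + 6) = z*(z - 3)*(z - 2)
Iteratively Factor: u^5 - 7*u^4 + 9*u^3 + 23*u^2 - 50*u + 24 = (u - 1)*(u^4 - 6*u^3 + 3*u^2 + 26*u - 24) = (u - 1)*(u + 2)*(u^3 - 8*u^2 + 19*u - 12) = (u - 3)*(u - 1)*(u + 2)*(u^2 - 5*u + 4) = (u - 4)*(u - 3)*(u - 1)*(u + 2)*(u - 1)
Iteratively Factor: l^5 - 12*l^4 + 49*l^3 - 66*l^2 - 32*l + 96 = (l - 3)*(l^4 - 9*l^3 + 22*l^2 - 32) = (l - 3)*(l + 1)*(l^3 - 10*l^2 + 32*l - 32) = (l - 3)*(l - 2)*(l + 1)*(l^2 - 8*l + 16) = (l - 4)*(l - 3)*(l - 2)*(l + 1)*(l - 4)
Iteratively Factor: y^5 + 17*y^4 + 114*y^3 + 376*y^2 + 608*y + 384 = (y + 2)*(y^4 + 15*y^3 + 84*y^2 + 208*y + 192) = (y + 2)*(y + 4)*(y^3 + 11*y^2 + 40*y + 48) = (y + 2)*(y + 4)^2*(y^2 + 7*y + 12) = (y + 2)*(y + 4)^3*(y + 3)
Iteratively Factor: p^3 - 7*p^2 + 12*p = (p - 4)*(p^2 - 3*p) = (p - 4)*(p - 3)*(p)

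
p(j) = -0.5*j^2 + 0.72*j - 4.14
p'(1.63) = -0.91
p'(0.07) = 0.65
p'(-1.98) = 2.70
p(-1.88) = -7.26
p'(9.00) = -8.28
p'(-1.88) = 2.60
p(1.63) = -4.29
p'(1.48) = -0.76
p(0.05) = -4.11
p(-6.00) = -26.46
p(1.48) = -4.17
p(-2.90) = -10.43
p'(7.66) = -6.94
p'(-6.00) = 6.72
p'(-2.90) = 3.62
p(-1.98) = -7.53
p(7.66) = -27.96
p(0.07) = -4.09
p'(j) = 0.72 - 1.0*j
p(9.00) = -38.16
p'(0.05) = 0.67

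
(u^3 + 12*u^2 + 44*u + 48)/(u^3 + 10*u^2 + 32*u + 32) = (u + 6)/(u + 4)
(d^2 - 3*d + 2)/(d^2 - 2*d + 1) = (d - 2)/(d - 1)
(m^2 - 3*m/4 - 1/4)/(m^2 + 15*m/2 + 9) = (4*m^2 - 3*m - 1)/(2*(2*m^2 + 15*m + 18))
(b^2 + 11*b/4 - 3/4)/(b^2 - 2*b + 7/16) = 4*(b + 3)/(4*b - 7)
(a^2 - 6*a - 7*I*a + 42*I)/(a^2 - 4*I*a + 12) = (a^2 - 6*a - 7*I*a + 42*I)/(a^2 - 4*I*a + 12)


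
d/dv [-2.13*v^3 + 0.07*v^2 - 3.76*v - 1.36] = -6.39*v^2 + 0.14*v - 3.76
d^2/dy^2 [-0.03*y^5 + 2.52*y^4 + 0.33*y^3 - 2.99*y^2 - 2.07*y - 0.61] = -0.6*y^3 + 30.24*y^2 + 1.98*y - 5.98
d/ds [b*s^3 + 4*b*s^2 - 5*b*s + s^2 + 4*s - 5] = 3*b*s^2 + 8*b*s - 5*b + 2*s + 4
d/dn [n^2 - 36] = 2*n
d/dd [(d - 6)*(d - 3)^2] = 3*(d - 5)*(d - 3)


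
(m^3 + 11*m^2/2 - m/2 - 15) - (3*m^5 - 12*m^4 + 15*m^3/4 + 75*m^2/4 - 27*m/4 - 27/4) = -3*m^5 + 12*m^4 - 11*m^3/4 - 53*m^2/4 + 25*m/4 - 33/4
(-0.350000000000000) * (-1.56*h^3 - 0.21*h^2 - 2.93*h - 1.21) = 0.546*h^3 + 0.0735*h^2 + 1.0255*h + 0.4235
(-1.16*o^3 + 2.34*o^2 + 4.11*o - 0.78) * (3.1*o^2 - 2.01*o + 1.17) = -3.596*o^5 + 9.5856*o^4 + 6.6804*o^3 - 7.9413*o^2 + 6.3765*o - 0.9126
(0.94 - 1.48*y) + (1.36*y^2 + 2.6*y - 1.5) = 1.36*y^2 + 1.12*y - 0.56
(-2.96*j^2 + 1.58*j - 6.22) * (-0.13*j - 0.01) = 0.3848*j^3 - 0.1758*j^2 + 0.7928*j + 0.0622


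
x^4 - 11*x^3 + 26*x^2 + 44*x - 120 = (x - 6)*(x - 5)*(x - 2)*(x + 2)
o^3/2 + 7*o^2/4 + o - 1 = (o/2 + 1)*(o - 1/2)*(o + 2)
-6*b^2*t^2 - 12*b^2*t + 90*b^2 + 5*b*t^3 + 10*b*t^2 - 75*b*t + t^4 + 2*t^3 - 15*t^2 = (-b + t)*(6*b + t)*(t - 3)*(t + 5)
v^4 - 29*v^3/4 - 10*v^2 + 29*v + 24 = (v - 8)*(v - 2)*(v + 3/4)*(v + 2)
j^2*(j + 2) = j^3 + 2*j^2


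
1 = 1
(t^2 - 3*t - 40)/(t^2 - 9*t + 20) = (t^2 - 3*t - 40)/(t^2 - 9*t + 20)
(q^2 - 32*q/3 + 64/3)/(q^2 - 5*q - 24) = (q - 8/3)/(q + 3)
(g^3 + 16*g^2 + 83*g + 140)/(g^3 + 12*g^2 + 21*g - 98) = (g^2 + 9*g + 20)/(g^2 + 5*g - 14)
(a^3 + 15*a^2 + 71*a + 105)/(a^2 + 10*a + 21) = a + 5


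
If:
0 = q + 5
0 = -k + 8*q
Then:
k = -40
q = -5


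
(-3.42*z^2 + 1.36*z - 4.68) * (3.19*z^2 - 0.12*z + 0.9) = -10.9098*z^4 + 4.7488*z^3 - 18.1704*z^2 + 1.7856*z - 4.212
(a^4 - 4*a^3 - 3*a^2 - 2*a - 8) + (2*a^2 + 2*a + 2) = a^4 - 4*a^3 - a^2 - 6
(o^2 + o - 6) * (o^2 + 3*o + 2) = o^4 + 4*o^3 - o^2 - 16*o - 12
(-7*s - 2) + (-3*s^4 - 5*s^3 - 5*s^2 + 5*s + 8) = -3*s^4 - 5*s^3 - 5*s^2 - 2*s + 6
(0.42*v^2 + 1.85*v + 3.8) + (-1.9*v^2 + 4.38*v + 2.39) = -1.48*v^2 + 6.23*v + 6.19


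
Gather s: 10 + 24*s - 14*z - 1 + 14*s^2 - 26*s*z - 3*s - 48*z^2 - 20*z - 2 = 14*s^2 + s*(21 - 26*z) - 48*z^2 - 34*z + 7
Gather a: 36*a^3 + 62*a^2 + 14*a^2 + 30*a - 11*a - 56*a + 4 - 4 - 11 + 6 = 36*a^3 + 76*a^2 - 37*a - 5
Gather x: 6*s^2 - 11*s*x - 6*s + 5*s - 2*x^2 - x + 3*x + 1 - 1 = 6*s^2 - s - 2*x^2 + x*(2 - 11*s)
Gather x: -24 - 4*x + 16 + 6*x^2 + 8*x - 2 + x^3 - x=x^3 + 6*x^2 + 3*x - 10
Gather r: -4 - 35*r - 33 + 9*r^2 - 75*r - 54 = 9*r^2 - 110*r - 91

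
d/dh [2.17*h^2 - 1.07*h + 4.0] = 4.34*h - 1.07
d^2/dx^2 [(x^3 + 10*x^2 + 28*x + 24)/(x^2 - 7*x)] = 6*(49*x^3 + 24*x^2 - 168*x + 392)/(x^3*(x^3 - 21*x^2 + 147*x - 343))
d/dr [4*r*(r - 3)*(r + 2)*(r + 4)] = 16*r^3 + 36*r^2 - 80*r - 96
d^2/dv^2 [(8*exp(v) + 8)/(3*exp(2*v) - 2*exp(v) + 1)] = (72*exp(4*v) + 336*exp(3*v) - 288*exp(2*v) - 48*exp(v) + 24)*exp(v)/(27*exp(6*v) - 54*exp(5*v) + 63*exp(4*v) - 44*exp(3*v) + 21*exp(2*v) - 6*exp(v) + 1)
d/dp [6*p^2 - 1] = 12*p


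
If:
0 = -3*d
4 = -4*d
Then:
No Solution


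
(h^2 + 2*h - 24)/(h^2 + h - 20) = (h + 6)/(h + 5)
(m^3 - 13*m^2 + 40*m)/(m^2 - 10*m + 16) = m*(m - 5)/(m - 2)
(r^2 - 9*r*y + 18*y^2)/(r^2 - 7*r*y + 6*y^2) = (-r + 3*y)/(-r + y)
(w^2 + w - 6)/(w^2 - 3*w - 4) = (-w^2 - w + 6)/(-w^2 + 3*w + 4)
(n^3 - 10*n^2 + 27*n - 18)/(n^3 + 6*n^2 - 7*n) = (n^2 - 9*n + 18)/(n*(n + 7))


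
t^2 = t^2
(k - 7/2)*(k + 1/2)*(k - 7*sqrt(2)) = k^3 - 7*sqrt(2)*k^2 - 3*k^2 - 7*k/4 + 21*sqrt(2)*k + 49*sqrt(2)/4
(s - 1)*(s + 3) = s^2 + 2*s - 3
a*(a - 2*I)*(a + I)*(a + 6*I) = a^4 + 5*I*a^3 + 8*a^2 + 12*I*a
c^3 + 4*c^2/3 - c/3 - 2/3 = (c - 2/3)*(c + 1)^2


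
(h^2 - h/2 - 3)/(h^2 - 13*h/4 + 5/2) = 2*(2*h + 3)/(4*h - 5)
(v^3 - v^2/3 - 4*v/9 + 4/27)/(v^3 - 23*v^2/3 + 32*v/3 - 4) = (v^2 + v/3 - 2/9)/(v^2 - 7*v + 6)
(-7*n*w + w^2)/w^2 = (-7*n + w)/w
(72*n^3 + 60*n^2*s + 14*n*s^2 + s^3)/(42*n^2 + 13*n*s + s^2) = (12*n^2 + 8*n*s + s^2)/(7*n + s)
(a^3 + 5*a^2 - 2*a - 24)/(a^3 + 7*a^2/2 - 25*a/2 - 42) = 2*(a - 2)/(2*a - 7)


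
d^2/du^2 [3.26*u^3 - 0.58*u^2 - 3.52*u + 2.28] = 19.56*u - 1.16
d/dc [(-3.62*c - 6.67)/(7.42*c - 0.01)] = (367.494792*c - 0.495276)/(7.42*c - 0.01)^3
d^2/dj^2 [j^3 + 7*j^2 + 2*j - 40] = 6*j + 14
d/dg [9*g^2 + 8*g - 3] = 18*g + 8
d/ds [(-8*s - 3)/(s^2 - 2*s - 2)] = 2*(4*s^2 + 3*s + 5)/(s^4 - 4*s^3 + 8*s + 4)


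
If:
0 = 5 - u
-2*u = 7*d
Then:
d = -10/7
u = 5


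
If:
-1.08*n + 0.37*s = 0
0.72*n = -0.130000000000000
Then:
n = -0.18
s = -0.53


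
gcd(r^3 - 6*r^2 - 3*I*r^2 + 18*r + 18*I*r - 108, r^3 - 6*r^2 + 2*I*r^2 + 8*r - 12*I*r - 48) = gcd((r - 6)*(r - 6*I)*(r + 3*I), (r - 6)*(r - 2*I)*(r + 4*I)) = r - 6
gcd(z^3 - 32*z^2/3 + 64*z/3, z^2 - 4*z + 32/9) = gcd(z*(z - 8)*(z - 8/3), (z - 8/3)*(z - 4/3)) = z - 8/3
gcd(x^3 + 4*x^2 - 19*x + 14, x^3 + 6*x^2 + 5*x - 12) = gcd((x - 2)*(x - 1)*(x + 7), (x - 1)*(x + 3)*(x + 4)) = x - 1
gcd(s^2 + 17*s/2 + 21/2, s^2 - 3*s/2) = 1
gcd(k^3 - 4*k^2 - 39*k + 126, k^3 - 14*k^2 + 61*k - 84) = k^2 - 10*k + 21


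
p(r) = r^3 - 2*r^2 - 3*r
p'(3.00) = 12.00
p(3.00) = 0.00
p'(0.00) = -3.00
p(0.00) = 0.00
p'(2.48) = 5.53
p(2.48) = -4.49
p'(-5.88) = 124.24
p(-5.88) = -254.81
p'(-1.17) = 5.79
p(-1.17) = -0.83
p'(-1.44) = 8.98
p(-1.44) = -2.81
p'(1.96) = 0.68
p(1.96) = -6.03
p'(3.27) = 16.00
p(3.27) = 3.77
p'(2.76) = 8.81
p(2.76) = -2.49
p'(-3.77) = 54.72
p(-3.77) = -70.70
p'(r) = 3*r^2 - 4*r - 3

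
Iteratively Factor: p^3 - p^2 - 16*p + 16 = (p - 4)*(p^2 + 3*p - 4) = (p - 4)*(p + 4)*(p - 1)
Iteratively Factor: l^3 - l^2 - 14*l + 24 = (l + 4)*(l^2 - 5*l + 6) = (l - 3)*(l + 4)*(l - 2)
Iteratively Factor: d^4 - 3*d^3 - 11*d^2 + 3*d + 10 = (d - 1)*(d^3 - 2*d^2 - 13*d - 10) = (d - 1)*(d + 2)*(d^2 - 4*d - 5) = (d - 5)*(d - 1)*(d + 2)*(d + 1)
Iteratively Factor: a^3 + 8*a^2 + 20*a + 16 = (a + 2)*(a^2 + 6*a + 8) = (a + 2)^2*(a + 4)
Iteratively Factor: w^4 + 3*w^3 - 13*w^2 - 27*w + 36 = (w - 3)*(w^3 + 6*w^2 + 5*w - 12) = (w - 3)*(w - 1)*(w^2 + 7*w + 12) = (w - 3)*(w - 1)*(w + 3)*(w + 4)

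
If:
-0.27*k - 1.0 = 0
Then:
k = -3.70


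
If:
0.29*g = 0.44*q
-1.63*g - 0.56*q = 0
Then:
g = 0.00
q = 0.00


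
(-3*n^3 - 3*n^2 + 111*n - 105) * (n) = -3*n^4 - 3*n^3 + 111*n^2 - 105*n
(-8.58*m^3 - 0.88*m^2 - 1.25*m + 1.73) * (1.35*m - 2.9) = -11.583*m^4 + 23.694*m^3 + 0.8645*m^2 + 5.9605*m - 5.017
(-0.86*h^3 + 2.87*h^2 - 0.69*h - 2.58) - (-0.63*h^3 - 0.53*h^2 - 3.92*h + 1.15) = -0.23*h^3 + 3.4*h^2 + 3.23*h - 3.73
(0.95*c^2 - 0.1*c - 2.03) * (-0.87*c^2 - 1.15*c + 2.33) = -0.8265*c^4 - 1.0055*c^3 + 4.0946*c^2 + 2.1015*c - 4.7299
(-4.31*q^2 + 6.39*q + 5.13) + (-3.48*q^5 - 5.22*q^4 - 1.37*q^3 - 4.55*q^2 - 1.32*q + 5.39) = -3.48*q^5 - 5.22*q^4 - 1.37*q^3 - 8.86*q^2 + 5.07*q + 10.52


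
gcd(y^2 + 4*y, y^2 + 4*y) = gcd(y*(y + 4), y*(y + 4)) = y^2 + 4*y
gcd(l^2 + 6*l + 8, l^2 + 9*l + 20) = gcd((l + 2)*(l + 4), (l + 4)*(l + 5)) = l + 4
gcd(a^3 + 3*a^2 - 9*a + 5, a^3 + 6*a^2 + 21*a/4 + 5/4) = a + 5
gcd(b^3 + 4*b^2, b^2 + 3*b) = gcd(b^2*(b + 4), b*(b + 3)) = b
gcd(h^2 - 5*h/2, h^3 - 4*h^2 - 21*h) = h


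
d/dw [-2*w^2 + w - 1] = 1 - 4*w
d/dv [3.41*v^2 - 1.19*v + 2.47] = 6.82*v - 1.19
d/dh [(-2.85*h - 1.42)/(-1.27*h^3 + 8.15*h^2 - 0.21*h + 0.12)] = (-7.239*h^3 + 17.8173*h^2 + 23.146*h - 0.6402)/(1.6129*h^6 - 20.701*h^5 + 66.9559*h^4 - 3.7278*h^3 + 2.0001*h^2 - 0.0504*h + 0.0144)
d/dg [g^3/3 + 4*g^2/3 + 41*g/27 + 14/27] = g^2 + 8*g/3 + 41/27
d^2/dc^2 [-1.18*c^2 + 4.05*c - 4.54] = -2.36000000000000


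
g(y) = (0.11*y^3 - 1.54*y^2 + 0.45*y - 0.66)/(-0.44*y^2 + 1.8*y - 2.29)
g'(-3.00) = -0.47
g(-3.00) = 1.62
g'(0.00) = 0.03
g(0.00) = 0.29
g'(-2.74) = -0.48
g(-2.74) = 1.49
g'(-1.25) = -0.51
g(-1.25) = 0.74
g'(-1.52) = -0.52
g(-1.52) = 0.88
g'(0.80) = 2.65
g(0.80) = 1.09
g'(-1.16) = -0.51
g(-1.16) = 0.69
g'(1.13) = 5.55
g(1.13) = 2.40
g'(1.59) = 11.35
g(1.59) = 6.28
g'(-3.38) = -0.45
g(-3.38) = 1.79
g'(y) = (0.88*y - 1.8)*(0.11*y^3 - 1.54*y^2 + 0.45*y - 0.66)/(-0.44*y^2 + 1.8*y - 2.29)^2 + (0.33*y^2 - 3.08*y + 0.45)/(-0.44*y^2 + 1.8*y - 2.29) = (-0.0484*y^4 + 0.396*y^3 - 3.3297*y^2 + 6.4724*y + 0.1575)/(0.1936*y^4 - 1.584*y^3 + 5.2552*y^2 - 8.244*y + 5.2441)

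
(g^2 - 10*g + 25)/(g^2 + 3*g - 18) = (g^2 - 10*g + 25)/(g^2 + 3*g - 18)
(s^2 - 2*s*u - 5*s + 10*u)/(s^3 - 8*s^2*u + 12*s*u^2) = (s - 5)/(s*(s - 6*u))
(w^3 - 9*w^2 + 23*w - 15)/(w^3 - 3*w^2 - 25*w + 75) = (w - 1)/(w + 5)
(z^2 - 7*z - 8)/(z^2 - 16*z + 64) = (z + 1)/(z - 8)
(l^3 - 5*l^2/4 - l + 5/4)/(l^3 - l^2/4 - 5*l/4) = (l - 1)/l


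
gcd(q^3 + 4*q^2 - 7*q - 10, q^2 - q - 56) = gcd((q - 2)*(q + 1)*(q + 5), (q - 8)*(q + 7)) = 1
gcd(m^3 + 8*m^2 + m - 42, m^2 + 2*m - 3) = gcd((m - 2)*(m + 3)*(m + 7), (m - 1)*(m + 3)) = m + 3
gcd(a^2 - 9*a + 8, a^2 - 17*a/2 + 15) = 1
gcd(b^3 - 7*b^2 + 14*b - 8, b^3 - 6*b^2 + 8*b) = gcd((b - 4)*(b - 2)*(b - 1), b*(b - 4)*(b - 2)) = b^2 - 6*b + 8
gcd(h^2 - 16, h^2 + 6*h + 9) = 1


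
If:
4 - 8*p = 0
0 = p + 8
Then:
No Solution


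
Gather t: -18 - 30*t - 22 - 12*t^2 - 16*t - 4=-12*t^2 - 46*t - 44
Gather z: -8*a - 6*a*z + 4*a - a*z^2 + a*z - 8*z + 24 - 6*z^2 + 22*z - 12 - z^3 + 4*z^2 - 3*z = -4*a - z^3 + z^2*(-a - 2) + z*(11 - 5*a) + 12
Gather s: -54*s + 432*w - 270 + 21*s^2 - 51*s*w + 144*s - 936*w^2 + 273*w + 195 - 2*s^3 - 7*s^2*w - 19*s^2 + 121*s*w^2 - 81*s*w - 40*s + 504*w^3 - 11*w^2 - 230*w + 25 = -2*s^3 + s^2*(2 - 7*w) + s*(121*w^2 - 132*w + 50) + 504*w^3 - 947*w^2 + 475*w - 50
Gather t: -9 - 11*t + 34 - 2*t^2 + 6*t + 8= -2*t^2 - 5*t + 33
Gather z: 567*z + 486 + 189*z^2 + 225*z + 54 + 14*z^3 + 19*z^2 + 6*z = 14*z^3 + 208*z^2 + 798*z + 540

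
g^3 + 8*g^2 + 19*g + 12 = (g + 1)*(g + 3)*(g + 4)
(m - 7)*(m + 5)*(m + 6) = m^3 + 4*m^2 - 47*m - 210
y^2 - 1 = (y - 1)*(y + 1)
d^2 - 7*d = d*(d - 7)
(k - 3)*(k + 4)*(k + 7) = k^3 + 8*k^2 - 5*k - 84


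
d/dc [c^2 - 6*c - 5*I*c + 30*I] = 2*c - 6 - 5*I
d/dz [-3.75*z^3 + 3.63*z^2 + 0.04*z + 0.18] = -11.25*z^2 + 7.26*z + 0.04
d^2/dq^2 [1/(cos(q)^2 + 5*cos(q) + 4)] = (-4*sin(q)^4 + 11*sin(q)^2 + 155*cos(q)/4 - 15*cos(3*q)/4 + 35)/((cos(q) + 1)^3*(cos(q) + 4)^3)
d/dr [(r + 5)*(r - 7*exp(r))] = r - (r + 5)*(7*exp(r) - 1) - 7*exp(r)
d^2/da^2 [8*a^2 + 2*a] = 16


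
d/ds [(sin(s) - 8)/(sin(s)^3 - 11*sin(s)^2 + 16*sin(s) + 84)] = (-2*sin(s)^3 + 35*sin(s)^2 - 176*sin(s) + 212)*cos(s)/(sin(s)^3 - 11*sin(s)^2 + 16*sin(s) + 84)^2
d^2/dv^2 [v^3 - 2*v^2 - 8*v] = 6*v - 4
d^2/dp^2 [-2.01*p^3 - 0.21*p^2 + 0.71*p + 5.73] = -12.06*p - 0.42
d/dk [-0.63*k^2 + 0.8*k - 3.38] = 0.8 - 1.26*k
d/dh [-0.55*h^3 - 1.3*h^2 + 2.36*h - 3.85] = -1.65*h^2 - 2.6*h + 2.36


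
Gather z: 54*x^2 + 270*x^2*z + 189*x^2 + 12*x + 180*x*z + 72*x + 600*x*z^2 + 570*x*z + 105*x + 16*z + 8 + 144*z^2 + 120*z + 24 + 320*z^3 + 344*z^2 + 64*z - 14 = 243*x^2 + 189*x + 320*z^3 + z^2*(600*x + 488) + z*(270*x^2 + 750*x + 200) + 18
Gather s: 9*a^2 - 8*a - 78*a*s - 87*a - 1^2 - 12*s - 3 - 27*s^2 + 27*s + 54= 9*a^2 - 95*a - 27*s^2 + s*(15 - 78*a) + 50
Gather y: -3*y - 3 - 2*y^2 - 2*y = -2*y^2 - 5*y - 3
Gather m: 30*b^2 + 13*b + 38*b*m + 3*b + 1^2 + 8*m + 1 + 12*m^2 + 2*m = 30*b^2 + 16*b + 12*m^2 + m*(38*b + 10) + 2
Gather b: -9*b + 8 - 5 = 3 - 9*b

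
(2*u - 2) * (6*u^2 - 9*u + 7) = 12*u^3 - 30*u^2 + 32*u - 14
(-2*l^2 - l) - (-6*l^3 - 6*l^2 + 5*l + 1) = 6*l^3 + 4*l^2 - 6*l - 1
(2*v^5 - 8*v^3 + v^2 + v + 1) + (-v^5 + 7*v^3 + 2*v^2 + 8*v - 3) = v^5 - v^3 + 3*v^2 + 9*v - 2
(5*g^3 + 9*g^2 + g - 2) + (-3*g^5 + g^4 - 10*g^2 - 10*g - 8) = -3*g^5 + g^4 + 5*g^3 - g^2 - 9*g - 10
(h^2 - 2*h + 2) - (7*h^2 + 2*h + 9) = -6*h^2 - 4*h - 7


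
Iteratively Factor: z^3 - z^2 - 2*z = (z + 1)*(z^2 - 2*z) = (z - 2)*(z + 1)*(z)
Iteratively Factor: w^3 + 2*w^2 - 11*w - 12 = (w + 1)*(w^2 + w - 12) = (w + 1)*(w + 4)*(w - 3)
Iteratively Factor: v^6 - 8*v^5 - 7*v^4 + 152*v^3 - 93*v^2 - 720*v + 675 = (v + 3)*(v^5 - 11*v^4 + 26*v^3 + 74*v^2 - 315*v + 225) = (v - 5)*(v + 3)*(v^4 - 6*v^3 - 4*v^2 + 54*v - 45) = (v - 5)*(v + 3)^2*(v^3 - 9*v^2 + 23*v - 15) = (v - 5)^2*(v + 3)^2*(v^2 - 4*v + 3) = (v - 5)^2*(v - 3)*(v + 3)^2*(v - 1)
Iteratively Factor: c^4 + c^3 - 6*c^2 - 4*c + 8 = (c - 2)*(c^3 + 3*c^2 - 4) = (c - 2)*(c - 1)*(c^2 + 4*c + 4) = (c - 2)*(c - 1)*(c + 2)*(c + 2)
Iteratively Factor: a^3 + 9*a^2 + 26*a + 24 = (a + 4)*(a^2 + 5*a + 6) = (a + 2)*(a + 4)*(a + 3)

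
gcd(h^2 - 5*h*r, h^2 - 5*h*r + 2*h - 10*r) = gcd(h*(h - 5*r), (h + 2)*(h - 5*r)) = -h + 5*r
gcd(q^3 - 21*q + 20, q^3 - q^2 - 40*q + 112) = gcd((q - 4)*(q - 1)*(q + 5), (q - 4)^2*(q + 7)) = q - 4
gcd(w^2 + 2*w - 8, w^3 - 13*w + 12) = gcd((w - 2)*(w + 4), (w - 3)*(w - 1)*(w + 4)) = w + 4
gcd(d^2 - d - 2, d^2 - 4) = d - 2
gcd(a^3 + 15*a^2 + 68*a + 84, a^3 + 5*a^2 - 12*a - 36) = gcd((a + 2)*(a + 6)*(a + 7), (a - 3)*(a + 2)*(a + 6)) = a^2 + 8*a + 12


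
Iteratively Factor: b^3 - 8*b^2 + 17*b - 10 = (b - 2)*(b^2 - 6*b + 5) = (b - 2)*(b - 1)*(b - 5)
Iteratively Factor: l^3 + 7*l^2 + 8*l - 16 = (l + 4)*(l^2 + 3*l - 4) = (l - 1)*(l + 4)*(l + 4)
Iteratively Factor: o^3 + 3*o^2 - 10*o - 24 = (o + 4)*(o^2 - o - 6) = (o - 3)*(o + 4)*(o + 2)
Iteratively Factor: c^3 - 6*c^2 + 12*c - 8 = (c - 2)*(c^2 - 4*c + 4) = (c - 2)^2*(c - 2)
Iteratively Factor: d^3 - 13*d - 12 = (d + 1)*(d^2 - d - 12) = (d + 1)*(d + 3)*(d - 4)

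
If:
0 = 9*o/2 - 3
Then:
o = 2/3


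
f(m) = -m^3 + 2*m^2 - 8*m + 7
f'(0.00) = -8.00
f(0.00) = 7.00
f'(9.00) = -215.00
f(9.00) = -632.00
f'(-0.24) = -9.13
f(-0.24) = 9.05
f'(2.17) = -13.45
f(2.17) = -11.16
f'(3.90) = -38.03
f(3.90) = -53.10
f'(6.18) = -97.86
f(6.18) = -202.08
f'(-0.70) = -12.27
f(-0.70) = 13.92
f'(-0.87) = -13.75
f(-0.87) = 16.13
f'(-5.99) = -139.60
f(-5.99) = 341.60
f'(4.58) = -52.61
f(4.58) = -83.76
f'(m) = -3*m^2 + 4*m - 8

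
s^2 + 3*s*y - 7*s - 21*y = (s - 7)*(s + 3*y)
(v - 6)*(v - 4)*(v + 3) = v^3 - 7*v^2 - 6*v + 72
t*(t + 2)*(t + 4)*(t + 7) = t^4 + 13*t^3 + 50*t^2 + 56*t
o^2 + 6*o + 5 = (o + 1)*(o + 5)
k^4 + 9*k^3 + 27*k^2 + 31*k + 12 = (k + 1)^2*(k + 3)*(k + 4)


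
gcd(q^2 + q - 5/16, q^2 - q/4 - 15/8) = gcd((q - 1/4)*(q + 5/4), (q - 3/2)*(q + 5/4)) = q + 5/4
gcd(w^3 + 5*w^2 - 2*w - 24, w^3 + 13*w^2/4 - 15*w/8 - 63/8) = w + 3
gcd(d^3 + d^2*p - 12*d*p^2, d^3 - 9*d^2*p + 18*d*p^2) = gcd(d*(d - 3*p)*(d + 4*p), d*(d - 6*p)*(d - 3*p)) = -d^2 + 3*d*p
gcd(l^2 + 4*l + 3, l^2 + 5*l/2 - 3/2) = l + 3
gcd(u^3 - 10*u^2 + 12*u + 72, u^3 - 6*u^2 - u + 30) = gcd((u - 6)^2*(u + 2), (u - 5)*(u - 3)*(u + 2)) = u + 2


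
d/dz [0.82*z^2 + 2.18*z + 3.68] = 1.64*z + 2.18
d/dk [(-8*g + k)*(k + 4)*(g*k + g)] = g*(-16*g*k - 40*g + 3*k^2 + 10*k + 4)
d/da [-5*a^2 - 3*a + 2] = -10*a - 3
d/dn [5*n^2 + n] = 10*n + 1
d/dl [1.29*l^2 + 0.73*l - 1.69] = 2.58*l + 0.73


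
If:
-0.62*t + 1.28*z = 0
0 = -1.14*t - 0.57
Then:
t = -0.50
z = -0.24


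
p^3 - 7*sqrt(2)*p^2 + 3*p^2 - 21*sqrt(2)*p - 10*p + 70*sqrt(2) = (p - 2)*(p + 5)*(p - 7*sqrt(2))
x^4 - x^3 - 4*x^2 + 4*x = x*(x - 2)*(x - 1)*(x + 2)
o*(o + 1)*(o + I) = o^3 + o^2 + I*o^2 + I*o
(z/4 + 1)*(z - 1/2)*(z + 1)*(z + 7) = z^4/4 + 23*z^3/8 + 33*z^2/4 + 17*z/8 - 7/2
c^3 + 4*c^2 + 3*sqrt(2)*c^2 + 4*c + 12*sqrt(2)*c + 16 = (c + 4)*(c + sqrt(2))*(c + 2*sqrt(2))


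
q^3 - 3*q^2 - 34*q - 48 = (q - 8)*(q + 2)*(q + 3)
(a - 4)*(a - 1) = a^2 - 5*a + 4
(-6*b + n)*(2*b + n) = -12*b^2 - 4*b*n + n^2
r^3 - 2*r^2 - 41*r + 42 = (r - 7)*(r - 1)*(r + 6)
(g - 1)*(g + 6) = g^2 + 5*g - 6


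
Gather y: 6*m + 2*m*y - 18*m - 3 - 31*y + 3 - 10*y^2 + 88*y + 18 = -12*m - 10*y^2 + y*(2*m + 57) + 18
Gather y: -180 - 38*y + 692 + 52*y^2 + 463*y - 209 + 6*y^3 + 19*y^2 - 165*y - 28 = 6*y^3 + 71*y^2 + 260*y + 275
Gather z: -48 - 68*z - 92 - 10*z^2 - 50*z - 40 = -10*z^2 - 118*z - 180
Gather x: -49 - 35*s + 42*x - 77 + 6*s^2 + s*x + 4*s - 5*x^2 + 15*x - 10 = 6*s^2 - 31*s - 5*x^2 + x*(s + 57) - 136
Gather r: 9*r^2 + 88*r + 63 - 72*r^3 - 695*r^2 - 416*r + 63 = -72*r^3 - 686*r^2 - 328*r + 126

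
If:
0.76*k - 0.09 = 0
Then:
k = 0.12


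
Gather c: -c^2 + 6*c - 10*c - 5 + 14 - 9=-c^2 - 4*c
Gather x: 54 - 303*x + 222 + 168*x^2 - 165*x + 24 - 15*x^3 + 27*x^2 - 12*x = -15*x^3 + 195*x^2 - 480*x + 300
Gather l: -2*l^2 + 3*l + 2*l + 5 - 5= -2*l^2 + 5*l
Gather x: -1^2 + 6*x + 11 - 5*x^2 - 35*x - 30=-5*x^2 - 29*x - 20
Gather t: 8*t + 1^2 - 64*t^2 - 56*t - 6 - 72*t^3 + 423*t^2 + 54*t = -72*t^3 + 359*t^2 + 6*t - 5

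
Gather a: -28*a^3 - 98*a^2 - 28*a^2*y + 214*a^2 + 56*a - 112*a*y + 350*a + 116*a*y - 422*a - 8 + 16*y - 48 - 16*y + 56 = -28*a^3 + a^2*(116 - 28*y) + a*(4*y - 16)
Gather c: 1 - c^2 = 1 - c^2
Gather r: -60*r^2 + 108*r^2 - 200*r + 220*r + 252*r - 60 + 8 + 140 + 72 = 48*r^2 + 272*r + 160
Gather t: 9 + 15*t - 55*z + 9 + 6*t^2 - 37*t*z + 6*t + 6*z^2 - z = 6*t^2 + t*(21 - 37*z) + 6*z^2 - 56*z + 18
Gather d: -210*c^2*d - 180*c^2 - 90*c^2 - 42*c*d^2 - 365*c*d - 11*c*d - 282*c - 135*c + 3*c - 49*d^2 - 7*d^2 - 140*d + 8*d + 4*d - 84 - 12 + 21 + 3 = -270*c^2 - 414*c + d^2*(-42*c - 56) + d*(-210*c^2 - 376*c - 128) - 72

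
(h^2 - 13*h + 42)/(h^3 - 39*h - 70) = (h - 6)/(h^2 + 7*h + 10)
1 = 1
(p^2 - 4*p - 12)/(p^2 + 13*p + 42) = (p^2 - 4*p - 12)/(p^2 + 13*p + 42)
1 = 1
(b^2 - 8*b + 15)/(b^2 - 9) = (b - 5)/(b + 3)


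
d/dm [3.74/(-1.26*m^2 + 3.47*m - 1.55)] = (9.4248*m - 12.9778)/(1.26*m^2 - 3.47*m + 1.55)^2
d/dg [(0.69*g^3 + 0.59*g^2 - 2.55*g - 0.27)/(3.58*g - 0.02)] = (4.9404*g^3 + 2.0708*g^2 - 0.0236000000000001*g + 1.0176)/(12.8164*g^2 - 0.1432*g + 0.0004)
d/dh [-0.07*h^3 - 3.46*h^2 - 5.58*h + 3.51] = -0.21*h^2 - 6.92*h - 5.58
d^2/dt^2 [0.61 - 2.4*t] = 0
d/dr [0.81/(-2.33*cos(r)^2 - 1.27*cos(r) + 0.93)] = -(3.7746*cos(r) + 1.0287)*sin(r)/(2.33*cos(r)^2 + 1.27*cos(r) - 0.93)^2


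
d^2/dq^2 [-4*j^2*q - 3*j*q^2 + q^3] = -6*j + 6*q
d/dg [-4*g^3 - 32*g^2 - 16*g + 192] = -12*g^2 - 64*g - 16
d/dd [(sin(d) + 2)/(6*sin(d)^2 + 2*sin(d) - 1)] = (-24*sin(d) + 3*cos(2*d) - 8)*cos(d)/(6*sin(d)^2 + 2*sin(d) - 1)^2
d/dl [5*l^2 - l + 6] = 10*l - 1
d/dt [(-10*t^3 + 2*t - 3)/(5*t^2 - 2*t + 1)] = 2*(-25*t^4 + 20*t^3 - 20*t^2 + 15*t - 2)/(25*t^4 - 20*t^3 + 14*t^2 - 4*t + 1)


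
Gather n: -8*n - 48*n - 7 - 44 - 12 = -56*n - 63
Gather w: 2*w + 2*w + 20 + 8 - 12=4*w + 16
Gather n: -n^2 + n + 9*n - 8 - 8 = -n^2 + 10*n - 16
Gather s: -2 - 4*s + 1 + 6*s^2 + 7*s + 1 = 6*s^2 + 3*s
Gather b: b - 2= b - 2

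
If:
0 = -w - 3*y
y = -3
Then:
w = 9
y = -3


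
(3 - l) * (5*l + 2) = -5*l^2 + 13*l + 6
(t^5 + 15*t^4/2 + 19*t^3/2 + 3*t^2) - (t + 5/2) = t^5 + 15*t^4/2 + 19*t^3/2 + 3*t^2 - t - 5/2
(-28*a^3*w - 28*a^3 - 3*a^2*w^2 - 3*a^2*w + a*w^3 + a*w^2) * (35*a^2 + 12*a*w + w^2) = -980*a^5*w - 980*a^5 - 441*a^4*w^2 - 441*a^4*w - 29*a^3*w^3 - 29*a^3*w^2 + 9*a^2*w^4 + 9*a^2*w^3 + a*w^5 + a*w^4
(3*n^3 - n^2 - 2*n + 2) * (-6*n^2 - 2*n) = -18*n^5 + 14*n^3 - 8*n^2 - 4*n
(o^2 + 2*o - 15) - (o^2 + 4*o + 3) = -2*o - 18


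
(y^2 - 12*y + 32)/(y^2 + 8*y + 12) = (y^2 - 12*y + 32)/(y^2 + 8*y + 12)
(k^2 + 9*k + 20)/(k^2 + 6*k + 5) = (k + 4)/(k + 1)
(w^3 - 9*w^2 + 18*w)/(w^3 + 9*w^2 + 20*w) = (w^2 - 9*w + 18)/(w^2 + 9*w + 20)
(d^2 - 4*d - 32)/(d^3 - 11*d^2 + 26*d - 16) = (d + 4)/(d^2 - 3*d + 2)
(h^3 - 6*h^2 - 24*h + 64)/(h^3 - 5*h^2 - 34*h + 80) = (h + 4)/(h + 5)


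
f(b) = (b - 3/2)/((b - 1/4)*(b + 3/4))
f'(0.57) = 10.92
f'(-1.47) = -3.92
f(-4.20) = -0.37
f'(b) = -(b - 3/2)/((b - 1/4)*(b + 3/4)^2) - (b - 3/2)/((b - 1/4)^2*(b + 3/4)) + 1/((b - 1/4)*(b + 3/4)) = 16*(-16*b^2 + 48*b + 9)/(256*b^4 + 256*b^3 - 32*b^2 - 48*b + 9)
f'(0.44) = 33.04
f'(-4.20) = -0.13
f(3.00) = 0.15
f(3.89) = 0.14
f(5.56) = 0.12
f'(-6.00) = -0.05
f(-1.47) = -2.40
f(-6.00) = -0.23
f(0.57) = -2.20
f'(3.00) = 0.01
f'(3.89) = -0.01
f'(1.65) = 0.25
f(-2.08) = -1.16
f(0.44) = -4.69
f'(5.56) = -0.01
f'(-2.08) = -1.04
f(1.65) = 0.04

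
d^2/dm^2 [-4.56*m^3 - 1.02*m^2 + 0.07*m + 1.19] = -27.36*m - 2.04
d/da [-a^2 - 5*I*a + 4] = -2*a - 5*I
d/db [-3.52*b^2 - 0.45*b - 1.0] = -7.04*b - 0.45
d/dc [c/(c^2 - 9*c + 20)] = (20 - c^2)/(c^4 - 18*c^3 + 121*c^2 - 360*c + 400)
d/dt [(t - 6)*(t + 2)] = 2*t - 4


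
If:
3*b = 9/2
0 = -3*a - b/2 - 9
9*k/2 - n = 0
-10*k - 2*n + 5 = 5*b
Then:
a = -13/4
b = 3/2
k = -5/38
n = -45/76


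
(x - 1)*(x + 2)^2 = x^3 + 3*x^2 - 4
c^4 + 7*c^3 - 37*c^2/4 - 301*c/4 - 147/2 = (c - 7/2)*(c + 3/2)*(c + 2)*(c + 7)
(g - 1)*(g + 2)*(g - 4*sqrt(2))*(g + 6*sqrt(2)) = g^4 + g^3 + 2*sqrt(2)*g^3 - 50*g^2 + 2*sqrt(2)*g^2 - 48*g - 4*sqrt(2)*g + 96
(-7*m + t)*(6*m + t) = -42*m^2 - m*t + t^2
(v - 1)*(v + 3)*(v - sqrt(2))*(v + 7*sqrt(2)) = v^4 + 2*v^3 + 6*sqrt(2)*v^3 - 17*v^2 + 12*sqrt(2)*v^2 - 28*v - 18*sqrt(2)*v + 42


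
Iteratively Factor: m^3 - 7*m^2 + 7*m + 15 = (m - 5)*(m^2 - 2*m - 3) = (m - 5)*(m + 1)*(m - 3)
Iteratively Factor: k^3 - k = (k)*(k^2 - 1) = k*(k + 1)*(k - 1)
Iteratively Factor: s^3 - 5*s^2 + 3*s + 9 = (s - 3)*(s^2 - 2*s - 3) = (s - 3)^2*(s + 1)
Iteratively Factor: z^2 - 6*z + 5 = (z - 1)*(z - 5)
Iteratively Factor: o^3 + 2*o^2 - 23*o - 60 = (o - 5)*(o^2 + 7*o + 12) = (o - 5)*(o + 4)*(o + 3)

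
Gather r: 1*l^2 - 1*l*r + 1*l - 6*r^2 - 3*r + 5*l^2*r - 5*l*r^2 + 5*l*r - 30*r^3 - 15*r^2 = l^2 + l - 30*r^3 + r^2*(-5*l - 21) + r*(5*l^2 + 4*l - 3)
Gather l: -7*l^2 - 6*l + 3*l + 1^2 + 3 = -7*l^2 - 3*l + 4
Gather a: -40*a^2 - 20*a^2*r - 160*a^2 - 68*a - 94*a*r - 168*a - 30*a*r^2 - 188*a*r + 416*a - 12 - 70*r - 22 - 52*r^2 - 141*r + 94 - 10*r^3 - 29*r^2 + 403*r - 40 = a^2*(-20*r - 200) + a*(-30*r^2 - 282*r + 180) - 10*r^3 - 81*r^2 + 192*r + 20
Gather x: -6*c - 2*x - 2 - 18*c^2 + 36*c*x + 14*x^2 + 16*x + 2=-18*c^2 - 6*c + 14*x^2 + x*(36*c + 14)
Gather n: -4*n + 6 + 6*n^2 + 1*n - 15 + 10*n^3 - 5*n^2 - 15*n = 10*n^3 + n^2 - 18*n - 9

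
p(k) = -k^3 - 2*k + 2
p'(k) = -3*k^2 - 2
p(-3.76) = 62.68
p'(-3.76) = -44.41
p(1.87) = -8.28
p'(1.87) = -12.49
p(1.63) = -5.59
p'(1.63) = -9.97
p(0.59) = 0.61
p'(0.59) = -3.04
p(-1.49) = 8.29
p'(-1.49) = -8.66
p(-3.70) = 60.05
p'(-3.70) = -43.07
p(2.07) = -11.01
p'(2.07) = -14.85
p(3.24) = -38.49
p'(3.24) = -33.49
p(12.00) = -1750.00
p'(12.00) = -434.00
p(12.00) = -1750.00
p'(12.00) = -434.00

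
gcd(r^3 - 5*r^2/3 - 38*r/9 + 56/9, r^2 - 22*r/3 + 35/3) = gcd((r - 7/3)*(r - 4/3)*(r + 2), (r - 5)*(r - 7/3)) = r - 7/3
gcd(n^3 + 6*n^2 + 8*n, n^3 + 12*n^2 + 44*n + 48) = n^2 + 6*n + 8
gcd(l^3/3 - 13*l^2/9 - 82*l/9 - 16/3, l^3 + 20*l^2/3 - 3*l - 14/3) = l + 2/3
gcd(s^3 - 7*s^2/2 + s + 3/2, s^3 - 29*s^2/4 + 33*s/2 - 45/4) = s - 3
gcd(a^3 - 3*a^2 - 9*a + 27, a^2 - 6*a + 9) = a^2 - 6*a + 9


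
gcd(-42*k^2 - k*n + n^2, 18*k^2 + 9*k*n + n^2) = 6*k + n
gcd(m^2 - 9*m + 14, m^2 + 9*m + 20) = 1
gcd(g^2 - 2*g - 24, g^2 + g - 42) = g - 6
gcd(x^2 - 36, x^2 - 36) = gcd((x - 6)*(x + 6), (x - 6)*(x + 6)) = x^2 - 36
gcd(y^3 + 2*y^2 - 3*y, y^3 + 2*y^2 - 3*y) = y^3 + 2*y^2 - 3*y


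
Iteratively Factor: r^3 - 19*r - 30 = (r - 5)*(r^2 + 5*r + 6) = (r - 5)*(r + 2)*(r + 3)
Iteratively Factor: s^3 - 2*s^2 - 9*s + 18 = (s - 3)*(s^2 + s - 6) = (s - 3)*(s + 3)*(s - 2)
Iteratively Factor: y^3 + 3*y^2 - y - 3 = (y + 1)*(y^2 + 2*y - 3) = (y - 1)*(y + 1)*(y + 3)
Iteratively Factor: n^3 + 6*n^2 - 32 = (n + 4)*(n^2 + 2*n - 8) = (n - 2)*(n + 4)*(n + 4)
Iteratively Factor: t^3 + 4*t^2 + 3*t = (t)*(t^2 + 4*t + 3) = t*(t + 1)*(t + 3)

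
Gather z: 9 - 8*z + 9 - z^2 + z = -z^2 - 7*z + 18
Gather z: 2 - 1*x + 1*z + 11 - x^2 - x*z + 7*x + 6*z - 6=-x^2 + 6*x + z*(7 - x) + 7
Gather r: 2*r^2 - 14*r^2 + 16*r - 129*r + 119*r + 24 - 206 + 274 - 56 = -12*r^2 + 6*r + 36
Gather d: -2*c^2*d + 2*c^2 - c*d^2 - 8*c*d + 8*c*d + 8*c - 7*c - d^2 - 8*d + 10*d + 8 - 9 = 2*c^2 + c + d^2*(-c - 1) + d*(2 - 2*c^2) - 1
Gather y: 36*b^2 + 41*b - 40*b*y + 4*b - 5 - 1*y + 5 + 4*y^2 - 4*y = 36*b^2 + 45*b + 4*y^2 + y*(-40*b - 5)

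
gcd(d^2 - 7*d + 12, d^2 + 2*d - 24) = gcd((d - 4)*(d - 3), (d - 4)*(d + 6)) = d - 4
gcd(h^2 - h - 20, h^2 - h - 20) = h^2 - h - 20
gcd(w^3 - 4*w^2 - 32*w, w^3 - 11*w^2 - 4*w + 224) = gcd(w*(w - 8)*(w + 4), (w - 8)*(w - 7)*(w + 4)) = w^2 - 4*w - 32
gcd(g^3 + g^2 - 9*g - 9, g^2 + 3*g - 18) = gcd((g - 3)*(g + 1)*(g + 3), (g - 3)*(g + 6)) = g - 3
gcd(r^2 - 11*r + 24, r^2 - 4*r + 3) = r - 3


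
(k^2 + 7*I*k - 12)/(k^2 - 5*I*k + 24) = (k + 4*I)/(k - 8*I)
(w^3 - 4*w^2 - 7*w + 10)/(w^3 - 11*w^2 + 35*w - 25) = (w + 2)/(w - 5)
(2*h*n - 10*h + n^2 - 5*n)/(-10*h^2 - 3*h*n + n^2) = (5 - n)/(5*h - n)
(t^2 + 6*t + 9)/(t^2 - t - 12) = (t + 3)/(t - 4)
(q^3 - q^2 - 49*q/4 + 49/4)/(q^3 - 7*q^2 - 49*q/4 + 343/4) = (q - 1)/(q - 7)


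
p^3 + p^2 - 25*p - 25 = (p - 5)*(p + 1)*(p + 5)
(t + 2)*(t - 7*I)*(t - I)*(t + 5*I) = t^4 + 2*t^3 - 3*I*t^3 + 33*t^2 - 6*I*t^2 + 66*t - 35*I*t - 70*I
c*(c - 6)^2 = c^3 - 12*c^2 + 36*c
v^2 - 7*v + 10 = (v - 5)*(v - 2)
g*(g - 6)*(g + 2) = g^3 - 4*g^2 - 12*g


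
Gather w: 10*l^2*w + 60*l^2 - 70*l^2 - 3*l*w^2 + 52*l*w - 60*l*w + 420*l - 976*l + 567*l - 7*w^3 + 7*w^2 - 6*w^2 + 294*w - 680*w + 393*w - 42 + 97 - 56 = -10*l^2 + 11*l - 7*w^3 + w^2*(1 - 3*l) + w*(10*l^2 - 8*l + 7) - 1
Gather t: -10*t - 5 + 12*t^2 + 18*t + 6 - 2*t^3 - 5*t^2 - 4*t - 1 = -2*t^3 + 7*t^2 + 4*t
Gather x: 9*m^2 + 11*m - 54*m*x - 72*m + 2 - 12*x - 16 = 9*m^2 - 61*m + x*(-54*m - 12) - 14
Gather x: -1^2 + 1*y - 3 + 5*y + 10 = 6*y + 6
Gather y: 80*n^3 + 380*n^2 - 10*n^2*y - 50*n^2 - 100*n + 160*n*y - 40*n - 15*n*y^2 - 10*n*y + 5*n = 80*n^3 + 330*n^2 - 15*n*y^2 - 135*n + y*(-10*n^2 + 150*n)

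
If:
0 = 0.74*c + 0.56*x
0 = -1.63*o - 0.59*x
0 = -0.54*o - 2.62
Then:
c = -10.14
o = -4.85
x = 13.40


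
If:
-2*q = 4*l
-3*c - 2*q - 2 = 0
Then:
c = -2*q/3 - 2/3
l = -q/2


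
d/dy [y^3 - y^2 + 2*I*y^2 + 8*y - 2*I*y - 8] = 3*y^2 + y*(-2 + 4*I) + 8 - 2*I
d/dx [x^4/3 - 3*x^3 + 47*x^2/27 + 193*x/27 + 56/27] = 4*x^3/3 - 9*x^2 + 94*x/27 + 193/27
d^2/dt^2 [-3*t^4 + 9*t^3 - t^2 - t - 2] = -36*t^2 + 54*t - 2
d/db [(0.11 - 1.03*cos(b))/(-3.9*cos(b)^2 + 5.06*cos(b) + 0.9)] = (4.017*cos(b)^2 - 0.858*cos(b) + 1.4836)*sin(b)/(15.21*cos(b)^4 - 39.468*cos(b)^3 + 18.5836*cos(b)^2 + 9.108*cos(b) + 0.81)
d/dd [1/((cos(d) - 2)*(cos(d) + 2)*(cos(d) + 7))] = (-3*sin(d)^2 + 14*cos(d) - 1)*sin(d)/((cos(d) - 2)^2*(cos(d) + 2)^2*(cos(d) + 7)^2)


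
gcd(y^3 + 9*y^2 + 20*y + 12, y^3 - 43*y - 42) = y^2 + 7*y + 6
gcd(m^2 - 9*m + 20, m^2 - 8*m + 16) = m - 4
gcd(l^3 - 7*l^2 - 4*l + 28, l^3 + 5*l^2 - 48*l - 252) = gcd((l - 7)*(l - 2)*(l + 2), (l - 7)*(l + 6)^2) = l - 7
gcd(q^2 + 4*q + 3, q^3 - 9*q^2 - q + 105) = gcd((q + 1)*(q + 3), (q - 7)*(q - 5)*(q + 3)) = q + 3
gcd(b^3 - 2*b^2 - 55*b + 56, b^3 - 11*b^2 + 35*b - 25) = b - 1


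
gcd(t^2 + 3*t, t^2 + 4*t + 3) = t + 3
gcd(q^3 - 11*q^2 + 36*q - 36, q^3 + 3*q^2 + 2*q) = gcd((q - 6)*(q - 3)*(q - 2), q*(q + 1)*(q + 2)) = 1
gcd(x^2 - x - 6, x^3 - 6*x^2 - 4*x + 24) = x + 2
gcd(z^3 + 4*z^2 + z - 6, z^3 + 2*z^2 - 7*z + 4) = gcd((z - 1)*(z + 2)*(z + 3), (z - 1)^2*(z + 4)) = z - 1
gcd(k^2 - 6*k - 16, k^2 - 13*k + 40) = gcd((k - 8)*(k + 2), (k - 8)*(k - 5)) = k - 8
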